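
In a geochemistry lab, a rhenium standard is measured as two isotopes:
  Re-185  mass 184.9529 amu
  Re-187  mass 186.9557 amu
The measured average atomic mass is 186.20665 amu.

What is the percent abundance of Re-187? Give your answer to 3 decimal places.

62.600%

With x = fraction of Re-185 (so Re-187 is 1 − x):
184.9529·x + 186.9557·(1 − x) = 186.20665
(184.9529 − 186.9557)·x = 186.20665 − 186.9557
x = -0.74905 / -2.0028 = 0.37400 → 37.400% Re-185, 62.600% Re-187.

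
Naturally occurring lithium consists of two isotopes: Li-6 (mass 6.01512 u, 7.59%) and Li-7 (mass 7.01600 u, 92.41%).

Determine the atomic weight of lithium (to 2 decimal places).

The abundance-weighted mean is 0.0759 × 6.01512 + 0.9241 × 7.01600
= 0.456548 + 6.483486 = 6.940034 u

6.94 u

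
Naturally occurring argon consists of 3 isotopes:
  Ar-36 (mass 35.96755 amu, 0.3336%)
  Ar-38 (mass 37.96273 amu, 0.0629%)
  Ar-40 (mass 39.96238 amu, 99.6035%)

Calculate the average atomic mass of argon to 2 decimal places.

39.95 amu

Weight each isotope mass by its fractional abundance: 0.003336 × 35.96755 + 0.000629 × 37.96273 + 0.996035 × 39.96238
= 0.119988 + 0.023879 + 39.803929 = 39.947796 amu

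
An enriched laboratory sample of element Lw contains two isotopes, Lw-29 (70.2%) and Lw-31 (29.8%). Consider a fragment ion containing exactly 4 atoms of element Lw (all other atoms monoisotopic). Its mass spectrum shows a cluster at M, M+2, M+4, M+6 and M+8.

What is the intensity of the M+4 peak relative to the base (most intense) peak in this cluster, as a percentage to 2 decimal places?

Term probabilities: M 0.2429, M+2 0.4124, M+4 0.2626, M+6 0.0743, M+8 0.0079. Base peak = M+2.
P(M+2) = C(4,1) × 0.702^3 × 0.298^1 = 4 × 0.34594841 × 0.2980 = 0.412371 (base)
P(M+4) = C(4,2) × 0.702^2 × 0.298^2 = 6 × 0.492804 × 0.088804 = 0.262578
Relative intensity = 0.262578 / 0.412371 × 100 = 63.68

63.68%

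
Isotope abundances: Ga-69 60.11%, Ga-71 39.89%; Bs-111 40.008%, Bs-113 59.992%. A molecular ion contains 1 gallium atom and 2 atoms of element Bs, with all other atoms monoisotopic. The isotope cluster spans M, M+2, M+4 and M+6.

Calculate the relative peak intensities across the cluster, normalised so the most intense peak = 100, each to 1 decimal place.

Gallium pattern (n=1): 0.6011 : 0.3989
Element Bs pattern (n=2): 0.16006401 : 0.48003199 : 0.35990401
Convolve the two distributions (both contribute in 2-u steps):
  M: 0.6011×0.16006401 = 0.096214
  M+2: 0.6011×0.48003199 + 0.3989×0.16006401 = 0.352397
  M+4: 0.6011×0.35990401 + 0.3989×0.48003199 = 0.407823
  M+6: 0.3989×0.35990401 = 0.143566
Scale to base peak (0.407823) = 100: 23.6 : 86.4 : 100.0 : 35.2

23.6 : 86.4 : 100.0 : 35.2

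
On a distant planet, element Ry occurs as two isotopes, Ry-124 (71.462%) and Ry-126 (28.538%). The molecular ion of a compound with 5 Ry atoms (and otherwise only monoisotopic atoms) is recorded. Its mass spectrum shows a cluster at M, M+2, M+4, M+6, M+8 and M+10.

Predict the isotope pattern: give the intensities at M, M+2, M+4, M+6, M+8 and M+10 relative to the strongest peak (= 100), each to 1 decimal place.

Expanding (0.71462 + 0.28538)^5:
P(M) = 0.71462^5 = 0.186370
P(M+2) = 5 × 0.71462^4 × 0.28538^1 = 0.372130
P(M+4) = 10 × 0.71462^3 × 0.28538^2 = 0.297216
P(M+6) = 10 × 0.71462^2 × 0.28538^3 = 0.118692
P(M+8) = 5 × 0.71462^1 × 0.28538^4 = 0.023700
P(M+10) = 0.28538^5 = 0.001893
The M+2 peak is largest (0.372130); scaling to 100 gives 50.1 : 100.0 : 79.9 : 31.9 : 6.4 : 0.5.

50.1 : 100.0 : 79.9 : 31.9 : 6.4 : 0.5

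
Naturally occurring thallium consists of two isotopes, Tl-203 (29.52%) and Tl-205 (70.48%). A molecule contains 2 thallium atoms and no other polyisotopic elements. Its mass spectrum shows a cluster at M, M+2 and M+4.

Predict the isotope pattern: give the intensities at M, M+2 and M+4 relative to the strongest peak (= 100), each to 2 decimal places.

Expanding (0.2952 + 0.7048)^2:
P(M) = 0.2952^2 = 0.087143
P(M+2) = 2 × 0.2952^1 × 0.7048^1 = 0.416114
P(M+4) = 0.7048^2 = 0.496743
The M+4 peak is largest (0.496743); scaling to 100 gives 17.54 : 83.77 : 100.00.

17.54 : 83.77 : 100.00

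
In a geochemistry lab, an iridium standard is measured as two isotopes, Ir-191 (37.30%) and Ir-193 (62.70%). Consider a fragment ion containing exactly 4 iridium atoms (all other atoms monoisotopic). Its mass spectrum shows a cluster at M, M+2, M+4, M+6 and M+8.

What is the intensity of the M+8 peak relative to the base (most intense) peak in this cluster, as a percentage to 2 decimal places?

42.02%

(0.3730 + 0.6270)^4 gives M 0.0194, M+2 0.1302, M+4 0.3282, M+6 0.3678, M+8 0.1546; the largest is M+6.
P(M+6) = C(4,3) × 0.3730^1 × 0.6270^3 = 4 × 0.3730 × 0.24649188 = 0.367766 (base)
P(M+8) = C(4,4) × 0.3730^0 × 0.6270^4 = 1 × 1.0000 × 0.15455041 = 0.154550
Relative intensity = 0.154550 / 0.367766 × 100 = 42.02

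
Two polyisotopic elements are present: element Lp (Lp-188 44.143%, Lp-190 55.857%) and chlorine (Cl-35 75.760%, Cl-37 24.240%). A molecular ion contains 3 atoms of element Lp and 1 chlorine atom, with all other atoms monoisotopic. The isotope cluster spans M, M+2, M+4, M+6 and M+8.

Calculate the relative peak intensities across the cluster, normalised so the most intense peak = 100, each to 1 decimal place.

16.6 : 68.4 : 100.0 : 59.2 : 10.8

Element Lp pattern (n=3): 0.08601725 : 0.3265296 : 0.41317907 : 0.17427409
Chlorine pattern (n=1): 0.7576 : 0.2424
Convolve the two distributions (both contribute in 2-u steps):
  M: 0.08601725×0.7576 = 0.065167
  M+2: 0.08601725×0.2424 + 0.3265296×0.7576 = 0.268229
  M+4: 0.3265296×0.2424 + 0.41317907×0.7576 = 0.392175
  M+6: 0.41317907×0.2424 + 0.17427409×0.7576 = 0.232185
  M+8: 0.17427409×0.2424 = 0.042244
Scale to base peak (0.392175) = 100: 16.6 : 68.4 : 100.0 : 59.2 : 10.8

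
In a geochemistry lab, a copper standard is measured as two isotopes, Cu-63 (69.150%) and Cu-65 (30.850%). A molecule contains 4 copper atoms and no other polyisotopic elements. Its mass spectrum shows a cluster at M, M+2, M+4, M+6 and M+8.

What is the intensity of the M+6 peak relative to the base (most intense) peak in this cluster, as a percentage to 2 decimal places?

19.90%

(0.69150 + 0.30850)^4 gives M 0.2286, M+2 0.4080, M+4 0.2731, M+6 0.0812, M+8 0.0091; the largest is M+2.
P(M+2) = C(4,1) × 0.69150^3 × 0.30850^1 = 4 × 0.33065611 × 0.3085 = 0.408030 (base)
P(M+6) = C(4,3) × 0.69150^1 × 0.30850^3 = 4 × 0.6915 × 0.02936064 = 0.081212
Relative intensity = 0.081212 / 0.408030 × 100 = 19.90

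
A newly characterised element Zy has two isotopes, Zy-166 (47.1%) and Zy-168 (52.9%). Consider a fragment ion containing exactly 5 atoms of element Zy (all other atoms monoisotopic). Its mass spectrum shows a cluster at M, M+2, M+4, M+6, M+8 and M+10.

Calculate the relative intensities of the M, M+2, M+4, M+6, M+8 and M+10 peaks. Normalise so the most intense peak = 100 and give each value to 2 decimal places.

Each Zy atom is independently Zy-166 (p = 0.471) or Zy-168 (q = 0.529); the cluster is the binomial expansion (p + q)^5.
P(M) = 0.471^5 = 0.023180
P(M+2) = 5 × 0.471^4 × 0.529^1 = 0.130170
P(M+4) = 10 × 0.471^3 × 0.529^2 = 0.292398
P(M+6) = 10 × 0.471^2 × 0.529^3 = 0.328404
P(M+8) = 5 × 0.471^1 × 0.529^4 = 0.184422
P(M+10) = 0.529^5 = 0.041427
The M+6 peak is largest (0.328404); scaling to 100 gives 7.06 : 39.64 : 89.04 : 100.00 : 56.16 : 12.61.

7.06 : 39.64 : 89.04 : 100.00 : 56.16 : 12.61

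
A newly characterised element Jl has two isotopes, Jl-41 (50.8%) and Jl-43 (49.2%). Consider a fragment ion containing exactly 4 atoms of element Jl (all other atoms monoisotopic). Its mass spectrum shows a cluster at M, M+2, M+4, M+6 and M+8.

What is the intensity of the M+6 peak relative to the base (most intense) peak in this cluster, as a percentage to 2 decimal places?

(0.508 + 0.492)^4 gives M 0.0666, M+2 0.2580, M+4 0.3748, M+6 0.2420, M+8 0.0586; the largest is M+4.
P(M+4) = C(4,2) × 0.508^2 × 0.492^2 = 6 × 0.258064 × 0.242064 = 0.374808 (base)
P(M+6) = C(4,3) × 0.508^1 × 0.492^3 = 4 × 0.5080 × 0.11909549 = 0.242002
Relative intensity = 0.242002 / 0.374808 × 100 = 64.57

64.57%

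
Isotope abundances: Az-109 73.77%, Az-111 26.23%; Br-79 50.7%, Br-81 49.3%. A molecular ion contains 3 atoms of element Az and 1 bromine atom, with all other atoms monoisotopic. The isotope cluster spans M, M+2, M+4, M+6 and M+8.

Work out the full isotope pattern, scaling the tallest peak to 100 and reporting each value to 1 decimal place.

Element Az pattern (n=3): 0.40145729 : 0.428232 : 0.15226413 : 0.01804658
Bromine pattern (n=1): 0.5070 : 0.4930
Convolve the two distributions (both contribute in 2-u steps):
  M: 0.40145729×0.5070 = 0.203539
  M+2: 0.40145729×0.4930 + 0.428232×0.5070 = 0.415032
  M+4: 0.428232×0.4930 + 0.15226413×0.5070 = 0.288316
  M+6: 0.15226413×0.4930 + 0.01804658×0.5070 = 0.084216
  M+8: 0.01804658×0.4930 = 0.008897
Scale to base peak (0.415032) = 100: 49.0 : 100.0 : 69.5 : 20.3 : 2.1

49.0 : 100.0 : 69.5 : 20.3 : 2.1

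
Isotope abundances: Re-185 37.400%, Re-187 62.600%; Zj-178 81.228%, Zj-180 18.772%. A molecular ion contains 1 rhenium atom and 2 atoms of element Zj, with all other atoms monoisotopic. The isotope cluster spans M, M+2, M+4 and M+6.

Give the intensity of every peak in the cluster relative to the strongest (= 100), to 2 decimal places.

Rhenium pattern (n=1): 0.3740 : 0.6260
Element Zj pattern (n=2): 0.6597988 : 0.3049624 : 0.0352388
Convolve the two distributions (both contribute in 2-u steps):
  M: 0.3740×0.6597988 = 0.246765
  M+2: 0.3740×0.3049624 + 0.6260×0.6597988 = 0.527090
  M+4: 0.3740×0.0352388 + 0.6260×0.3049624 = 0.204086
  M+6: 0.6260×0.0352388 = 0.022059
Scale to base peak (0.527090) = 100: 46.82 : 100.00 : 38.72 : 4.19

46.82 : 100.00 : 38.72 : 4.19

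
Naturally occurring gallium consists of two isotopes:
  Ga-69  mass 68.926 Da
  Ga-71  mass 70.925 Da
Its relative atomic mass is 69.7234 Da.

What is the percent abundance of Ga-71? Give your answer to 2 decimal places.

With x = fraction of Ga-69 (so Ga-71 is 1 − x):
68.926·x + 70.925·(1 − x) = 69.7234
(68.926 − 70.925)·x = 69.7234 − 70.925
x = -1.2016 / -1.999 = 0.60110 → 60.11% Ga-69, 39.89% Ga-71.

39.89%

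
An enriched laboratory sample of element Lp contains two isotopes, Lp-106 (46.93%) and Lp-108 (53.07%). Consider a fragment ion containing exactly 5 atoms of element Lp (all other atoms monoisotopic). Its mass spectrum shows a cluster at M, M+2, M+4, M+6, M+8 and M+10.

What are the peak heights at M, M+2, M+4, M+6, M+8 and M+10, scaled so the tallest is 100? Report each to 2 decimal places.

6.92 : 39.10 : 88.43 : 100.00 : 56.54 : 12.79

The 5 Lp atoms are independent, so intensities follow the terms of (0.4693 + 0.5307)^5.
P(M) = 0.4693^5 = 0.022764
P(M+2) = 5 × 0.4693^4 × 0.5307^1 = 0.128713
P(M+4) = 10 × 0.4693^3 × 0.5307^2 = 0.291105
P(M+6) = 10 × 0.4693^2 × 0.5307^3 = 0.329191
P(M+8) = 5 × 0.4693^1 × 0.5307^4 = 0.186130
P(M+10) = 0.5307^5 = 0.042096
The M+6 peak is largest (0.329191); scaling to 100 gives 6.92 : 39.10 : 88.43 : 100.00 : 56.54 : 12.79.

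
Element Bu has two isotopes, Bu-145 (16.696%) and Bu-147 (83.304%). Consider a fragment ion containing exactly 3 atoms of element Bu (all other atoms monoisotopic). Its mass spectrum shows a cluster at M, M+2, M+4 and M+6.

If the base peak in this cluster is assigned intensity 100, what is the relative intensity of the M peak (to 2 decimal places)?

Binomial terms of (0.16696 + 0.83304)^3: M 0.0047, M+2 0.0697, M+4 0.3476, M+6 0.5781 → M+6 is the base peak.
P(M+6) = C(3,3) × 0.16696^0 × 0.83304^3 = 1 × 1.0000 × 0.57809281 = 0.578093 (base)
P(M) = C(3,0) × 0.16696^3 × 0.83304^0 = 1 × 0.00465412 × 1.0000 = 0.004654
Relative intensity = 0.004654 / 0.578093 × 100 = 0.81

0.81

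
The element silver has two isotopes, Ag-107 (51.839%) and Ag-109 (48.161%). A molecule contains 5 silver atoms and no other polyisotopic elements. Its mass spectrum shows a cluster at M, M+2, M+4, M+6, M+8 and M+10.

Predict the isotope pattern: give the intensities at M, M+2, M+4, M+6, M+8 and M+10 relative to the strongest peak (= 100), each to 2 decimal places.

Each Ag atom is independently Ag-107 (p = 0.51839) or Ag-109 (q = 0.48161); the cluster is the binomial expansion (p + q)^5.
P(M) = 0.51839^5 = 0.037435
P(M+2) = 5 × 0.51839^4 × 0.48161^1 = 0.173897
P(M+4) = 10 × 0.51839^3 × 0.48161^2 = 0.323118
P(M+6) = 10 × 0.51839^2 × 0.48161^3 = 0.300192
P(M+8) = 5 × 0.51839^1 × 0.48161^4 = 0.139447
P(M+10) = 0.48161^5 = 0.025911
The M+4 peak is largest (0.323118); scaling to 100 gives 11.59 : 53.82 : 100.00 : 92.90 : 43.16 : 8.02.

11.59 : 53.82 : 100.00 : 92.90 : 43.16 : 8.02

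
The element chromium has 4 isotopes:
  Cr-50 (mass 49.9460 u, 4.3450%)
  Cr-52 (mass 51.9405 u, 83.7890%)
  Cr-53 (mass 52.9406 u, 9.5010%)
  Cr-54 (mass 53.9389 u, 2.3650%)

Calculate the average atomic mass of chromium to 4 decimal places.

Average mass = Σ (abundance × isotope mass) = 0.043450 × 49.9460 + 0.837890 × 51.9405 + 0.095010 × 52.9406 + 0.023650 × 53.9389
= 2.17015 + 43.52043 + 5.02989 + 1.27565 = 51.99612 u

51.9961 u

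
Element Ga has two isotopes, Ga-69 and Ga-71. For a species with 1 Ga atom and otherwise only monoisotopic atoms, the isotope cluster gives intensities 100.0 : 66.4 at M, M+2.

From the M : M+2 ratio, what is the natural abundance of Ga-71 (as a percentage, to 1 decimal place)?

39.9%

Let p = fractional abundance of Ga-69. I(M+2)/I(M) = [C(1,1)·p^0·(1−p)] / p^1 = 1·(1−p)/p = 66.4/100.0 = 0.6640
(1−p)/p = 0.6640/1 = 0.6640  ⇒  p = 1/(1 + 0.6640) = 0.6010
Ga-69: 60.1%, Ga-71: 39.9%.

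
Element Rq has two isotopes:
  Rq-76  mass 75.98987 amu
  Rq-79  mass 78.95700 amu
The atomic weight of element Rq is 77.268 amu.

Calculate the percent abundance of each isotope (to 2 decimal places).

Rq-76: 56.92%, Rq-79: 43.08%

Let x be the fractional abundance of Rq-76; then Rq-79 has abundance 1 − x.
75.98987·x + 78.95700·(1 − x) = 77.268
(75.98987 − 78.95700)·x = 77.268 − 78.95700
x = -1.68900 / -2.96713 = 0.56924 → 56.92% Rq-76, 43.08% Rq-79.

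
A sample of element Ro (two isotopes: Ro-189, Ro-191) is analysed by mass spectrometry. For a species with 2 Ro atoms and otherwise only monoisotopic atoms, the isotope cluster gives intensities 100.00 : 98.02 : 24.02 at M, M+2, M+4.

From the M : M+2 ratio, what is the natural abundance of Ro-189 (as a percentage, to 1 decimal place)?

67.1%

Write p for the Ro-189 fraction. I(M+2)/I(M) = [C(2,1)·p^1·(1−p)] / p^2 = 2·(1−p)/p = 98.02/100.00 = 0.9802
(1−p)/p = 0.9802/2 = 0.4901  ⇒  p = 1/(1 + 0.4901) = 0.6711
Ro-189: 67.1%, Ro-191: 32.9%.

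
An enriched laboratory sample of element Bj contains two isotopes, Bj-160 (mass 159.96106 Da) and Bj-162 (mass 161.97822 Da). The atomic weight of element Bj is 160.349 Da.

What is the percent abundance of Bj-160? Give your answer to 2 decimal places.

Let x be the fractional abundance of Bj-160; then Bj-162 has abundance 1 − x.
159.96106·x + 161.97822·(1 − x) = 160.349
(159.96106 − 161.97822)·x = 160.349 − 161.97822
x = -1.62922 / -2.01716 = 0.80768 → 80.77% Bj-160, 19.23% Bj-162.

80.77%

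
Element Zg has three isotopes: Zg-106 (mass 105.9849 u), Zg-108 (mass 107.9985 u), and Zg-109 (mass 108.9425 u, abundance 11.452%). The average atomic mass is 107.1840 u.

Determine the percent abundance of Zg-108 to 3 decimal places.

The remaining 88.548% is split between Zg-106 (fraction x) and Zg-108 (fraction 0.88548 − x).
Substituting: 105.9849x + 107.9985(0.88548 − x) = 94.7079049
(105.9849 − 107.9985)x = -0.92260688  ⇒  x = 0.45819, y = 0.42729
Zg-106: 45.819%, Zg-108: 42.729%.

42.729%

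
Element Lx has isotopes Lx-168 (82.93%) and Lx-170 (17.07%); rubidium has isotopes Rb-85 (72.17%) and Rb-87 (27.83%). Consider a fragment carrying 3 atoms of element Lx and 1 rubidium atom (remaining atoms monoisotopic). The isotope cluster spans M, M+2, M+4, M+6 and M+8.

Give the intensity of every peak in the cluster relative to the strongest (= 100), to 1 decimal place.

99.7 : 100.0 : 36.4 : 5.8 : 0.3

Element Lx pattern (n=3): 0.57034153 : 0.35219088 : 0.07249365 : 0.00497394
Rubidium pattern (n=1): 0.7217 : 0.2783
Convolve the two distributions (both contribute in 2-u steps):
  M: 0.57034153×0.7217 = 0.411615
  M+2: 0.57034153×0.2783 + 0.35219088×0.7217 = 0.412902
  M+4: 0.35219088×0.2783 + 0.07249365×0.7217 = 0.150333
  M+6: 0.07249365×0.2783 + 0.00497394×0.7217 = 0.023765
  M+8: 0.00497394×0.2783 = 0.001384
Scale to base peak (0.412902) = 100: 99.7 : 100.0 : 36.4 : 5.8 : 0.3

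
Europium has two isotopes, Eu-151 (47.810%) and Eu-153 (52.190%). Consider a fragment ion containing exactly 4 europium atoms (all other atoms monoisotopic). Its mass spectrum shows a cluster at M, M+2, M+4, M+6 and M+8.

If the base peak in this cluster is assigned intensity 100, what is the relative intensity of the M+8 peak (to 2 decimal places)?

Binomial terms of (0.47810 + 0.52190)^4: M 0.0522, M+2 0.2281, M+4 0.3736, M+6 0.2719, M+8 0.0742 → M+4 is the base peak.
P(M+4) = C(4,2) × 0.47810^2 × 0.52190^2 = 6 × 0.22857961 × 0.27237961 = 0.373563 (base)
P(M+8) = C(4,4) × 0.47810^0 × 0.52190^4 = 1 × 1.0000 × 0.07419065 = 0.074191
Relative intensity = 0.074191 / 0.373563 × 100 = 19.86

19.86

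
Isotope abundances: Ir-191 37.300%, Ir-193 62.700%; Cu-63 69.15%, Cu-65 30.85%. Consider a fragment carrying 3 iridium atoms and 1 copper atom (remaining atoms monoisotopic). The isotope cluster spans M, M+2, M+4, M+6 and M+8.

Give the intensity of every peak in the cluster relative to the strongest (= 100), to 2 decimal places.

9.32 : 51.17 : 100.00 : 79.54 : 19.75

Iridium pattern (n=3): 0.05189512 : 0.26170165 : 0.43991135 : 0.24649188
Copper pattern (n=1): 0.6915 : 0.3085
Convolve the two distributions (both contribute in 2-u steps):
  M: 0.05189512×0.6915 = 0.035885
  M+2: 0.05189512×0.3085 + 0.26170165×0.6915 = 0.196976
  M+4: 0.26170165×0.3085 + 0.43991135×0.6915 = 0.384934
  M+6: 0.43991135×0.3085 + 0.24649188×0.6915 = 0.306162
  M+8: 0.24649188×0.3085 = 0.076043
Scale to base peak (0.384934) = 100: 9.32 : 51.17 : 100.00 : 79.54 : 19.75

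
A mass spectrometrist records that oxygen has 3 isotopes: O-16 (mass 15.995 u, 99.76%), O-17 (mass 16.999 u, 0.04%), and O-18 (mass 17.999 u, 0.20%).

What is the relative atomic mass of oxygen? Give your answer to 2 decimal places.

16.00 u

Average mass = Σ (abundance × isotope mass) = 0.9976 × 15.995 + 0.0004 × 16.999 + 0.0020 × 17.999
= 15.9566 + 0.0068 + 0.0360 = 15.9994 u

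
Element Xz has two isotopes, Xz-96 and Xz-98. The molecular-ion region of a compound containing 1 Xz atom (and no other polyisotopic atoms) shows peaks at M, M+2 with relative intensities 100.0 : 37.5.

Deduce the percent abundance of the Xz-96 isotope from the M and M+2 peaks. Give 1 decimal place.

If p is the fraction of Xz that is Xz-96, then I(M+2)/I(M) = [C(1,1)·p^0·(1−p)] / p^1 = 1·(1−p)/p = 37.5/100.0 = 0.3750
(1−p)/p = 0.3750/1 = 0.3750  ⇒  p = 1/(1 + 0.3750) = 0.7273
Xz-96: 72.7%, Xz-98: 27.3%.

72.7%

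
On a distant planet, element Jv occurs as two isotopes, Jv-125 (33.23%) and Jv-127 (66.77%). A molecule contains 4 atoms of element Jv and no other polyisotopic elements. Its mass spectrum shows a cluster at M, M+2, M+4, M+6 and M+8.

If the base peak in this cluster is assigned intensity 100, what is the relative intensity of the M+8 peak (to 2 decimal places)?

50.23

Binomial terms of (0.3323 + 0.6677)^4: M 0.0122, M+2 0.0980, M+4 0.2954, M+6 0.3957, M+8 0.1988 → M+6 is the base peak.
P(M+6) = C(4,3) × 0.3323^1 × 0.6677^3 = 4 × 0.3323 × 0.29767621 = 0.395671 (base)
P(M+8) = C(4,4) × 0.3323^0 × 0.6677^4 = 1 × 1.0000 × 0.19875841 = 0.198758
Relative intensity = 0.198758 / 0.395671 × 100 = 50.23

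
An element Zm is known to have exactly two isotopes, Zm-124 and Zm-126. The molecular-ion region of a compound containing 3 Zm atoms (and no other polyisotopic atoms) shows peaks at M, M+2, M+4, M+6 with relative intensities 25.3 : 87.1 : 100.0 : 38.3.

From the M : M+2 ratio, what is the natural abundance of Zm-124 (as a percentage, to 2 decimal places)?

46.56%

Write p for the Zm-124 fraction. I(M+2)/I(M) = [C(3,1)·p^2·(1−p)] / p^3 = 3·(1−p)/p = 87.1/25.3 = 3.4427
(1−p)/p = 3.4427/3 = 1.1476  ⇒  p = 1/(1 + 1.1476) = 0.4656
Zm-124: 46.56%, Zm-126: 53.44%.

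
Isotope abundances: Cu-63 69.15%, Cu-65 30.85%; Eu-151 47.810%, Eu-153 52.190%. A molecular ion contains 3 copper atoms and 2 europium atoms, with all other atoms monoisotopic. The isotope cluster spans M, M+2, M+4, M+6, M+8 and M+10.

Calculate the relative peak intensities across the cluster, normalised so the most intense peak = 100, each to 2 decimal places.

Copper pattern (n=3): 0.33065611 : 0.44254842 : 0.19743483 : 0.02936064
Europium pattern (n=2): 0.22857961 : 0.49904078 : 0.27237961
Convolve the two distributions (both contribute in 2-u steps):
  M: 0.33065611×0.22857961 = 0.075581
  M+2: 0.33065611×0.49904078 + 0.44254842×0.22857961 = 0.266168
  M+4: 0.33065611×0.27237961 + 0.44254842×0.49904078 + 0.19743483×0.22857961 = 0.356043
  M+6: 0.44254842×0.27237961 + 0.19743483×0.49904078 + 0.02936064×0.22857961 = 0.225780
  M+8: 0.19743483×0.27237961 + 0.02936064×0.49904078 = 0.068429
  M+10: 0.02936064×0.27237961 = 0.007997
Scale to base peak (0.356043) = 100: 21.23 : 74.76 : 100.00 : 63.41 : 19.22 : 2.25

21.23 : 74.76 : 100.00 : 63.41 : 19.22 : 2.25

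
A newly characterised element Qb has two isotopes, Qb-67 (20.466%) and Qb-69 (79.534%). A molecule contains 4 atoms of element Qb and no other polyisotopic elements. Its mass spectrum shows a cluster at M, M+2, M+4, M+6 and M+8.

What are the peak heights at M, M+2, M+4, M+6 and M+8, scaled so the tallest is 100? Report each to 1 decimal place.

Each Qb atom is independently Qb-67 (p = 0.20466) or Qb-69 (q = 0.79534); the cluster is the binomial expansion (p + q)^4.
P(M) = 0.20466^4 = 0.001754
P(M+2) = 4 × 0.20466^3 × 0.79534^1 = 0.027272
P(M+4) = 6 × 0.20466^2 × 0.79534^2 = 0.158973
P(M+6) = 4 × 0.20466^1 × 0.79534^3 = 0.411862
P(M+8) = 0.79534^4 = 0.400139
The M+6 peak is largest (0.411862); scaling to 100 gives 0.4 : 6.6 : 38.6 : 100.0 : 97.2.

0.4 : 6.6 : 38.6 : 100.0 : 97.2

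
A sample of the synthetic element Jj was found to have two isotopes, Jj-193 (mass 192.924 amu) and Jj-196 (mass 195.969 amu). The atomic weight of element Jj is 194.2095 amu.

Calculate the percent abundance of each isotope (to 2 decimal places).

Let x be the fractional abundance of Jj-193; then Jj-196 has abundance 1 − x.
192.924·x + 195.969·(1 − x) = 194.2095
(192.924 − 195.969)·x = 194.2095 − 195.969
x = -1.7595 / -3.045 = 0.57783 → 57.78% Jj-193, 42.22% Jj-196.

Jj-193: 57.78%, Jj-196: 42.22%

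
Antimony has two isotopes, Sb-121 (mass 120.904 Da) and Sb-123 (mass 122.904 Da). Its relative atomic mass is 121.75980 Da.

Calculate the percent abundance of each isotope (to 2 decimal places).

With x = fraction of Sb-121 (so Sb-123 is 1 − x):
120.904·x + 122.904·(1 − x) = 121.75980
(120.904 − 122.904)·x = 121.75980 − 122.904
x = -1.14420 / -2.000 = 0.57210 → 57.21% Sb-121, 42.79% Sb-123.

Sb-121: 57.21%, Sb-123: 42.79%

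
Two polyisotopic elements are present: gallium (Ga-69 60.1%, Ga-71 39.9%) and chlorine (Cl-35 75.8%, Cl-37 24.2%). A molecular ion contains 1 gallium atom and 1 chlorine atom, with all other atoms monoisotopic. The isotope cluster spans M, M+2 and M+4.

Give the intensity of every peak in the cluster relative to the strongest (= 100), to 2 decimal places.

Gallium pattern (n=1): 0.6010 : 0.3990
Chlorine pattern (n=1): 0.7580 : 0.2420
Convolve the two distributions (both contribute in 2-u steps):
  M: 0.6010×0.7580 = 0.455558
  M+2: 0.6010×0.2420 + 0.3990×0.7580 = 0.447884
  M+4: 0.3990×0.2420 = 0.096558
Scale to base peak (0.455558) = 100: 100.00 : 98.32 : 21.20

100.00 : 98.32 : 21.20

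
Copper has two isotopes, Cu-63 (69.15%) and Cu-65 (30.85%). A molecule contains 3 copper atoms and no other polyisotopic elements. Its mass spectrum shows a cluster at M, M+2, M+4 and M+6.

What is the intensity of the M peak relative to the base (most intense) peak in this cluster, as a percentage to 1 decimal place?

74.7%

(0.6915 + 0.3085)^3 gives M 0.3307, M+2 0.4425, M+4 0.1974, M+6 0.0294; the largest is M+2.
P(M+2) = C(3,1) × 0.6915^2 × 0.3085^1 = 3 × 0.47817225 × 0.3085 = 0.442548 (base)
P(M) = C(3,0) × 0.6915^3 × 0.3085^0 = 1 × 0.33065611 × 1.0000 = 0.330656
Relative intensity = 0.330656 / 0.442548 × 100 = 74.7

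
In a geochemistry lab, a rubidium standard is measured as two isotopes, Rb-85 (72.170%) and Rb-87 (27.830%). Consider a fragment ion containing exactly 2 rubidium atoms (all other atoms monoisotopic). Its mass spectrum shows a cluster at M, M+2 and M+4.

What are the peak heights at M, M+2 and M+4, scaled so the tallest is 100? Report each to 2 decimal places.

100.00 : 77.12 : 14.87

The 2 Rb atoms are independent, so intensities follow the terms of (0.72170 + 0.27830)^2.
P(M) = 0.72170^2 = 0.520851
P(M+2) = 2 × 0.72170^1 × 0.27830^1 = 0.401698
P(M+4) = 0.27830^2 = 0.077451
The M peak is largest (0.520851); scaling to 100 gives 100.00 : 77.12 : 14.87.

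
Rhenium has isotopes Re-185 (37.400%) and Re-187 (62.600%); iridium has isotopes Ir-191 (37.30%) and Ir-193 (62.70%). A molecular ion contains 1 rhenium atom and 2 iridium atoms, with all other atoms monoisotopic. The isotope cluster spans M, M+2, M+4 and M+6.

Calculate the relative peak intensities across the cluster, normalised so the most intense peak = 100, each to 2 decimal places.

11.83 : 59.57 : 100.00 : 55.95

Rhenium pattern (n=1): 0.3740 : 0.6260
Iridium pattern (n=2): 0.139129 : 0.467742 : 0.393129
Convolve the two distributions (both contribute in 2-u steps):
  M: 0.3740×0.139129 = 0.052034
  M+2: 0.3740×0.467742 + 0.6260×0.139129 = 0.262030
  M+4: 0.3740×0.393129 + 0.6260×0.467742 = 0.439837
  M+6: 0.6260×0.393129 = 0.246099
Scale to base peak (0.439837) = 100: 11.83 : 59.57 : 100.00 : 55.95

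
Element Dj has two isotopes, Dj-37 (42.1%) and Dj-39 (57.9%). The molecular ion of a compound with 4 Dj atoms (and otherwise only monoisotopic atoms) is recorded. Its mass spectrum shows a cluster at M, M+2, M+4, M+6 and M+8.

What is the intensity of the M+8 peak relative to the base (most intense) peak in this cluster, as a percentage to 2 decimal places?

31.52%

(0.421 + 0.579)^4 gives M 0.0314, M+2 0.1728, M+4 0.3565, M+6 0.3269, M+8 0.1124; the largest is M+4.
P(M+4) = C(4,2) × 0.421^2 × 0.579^2 = 6 × 0.177241 × 0.335241 = 0.356511 (base)
P(M+8) = C(4,4) × 0.421^0 × 0.579^4 = 1 × 1.0000 × 0.11238653 = 0.112387
Relative intensity = 0.112387 / 0.356511 × 100 = 31.52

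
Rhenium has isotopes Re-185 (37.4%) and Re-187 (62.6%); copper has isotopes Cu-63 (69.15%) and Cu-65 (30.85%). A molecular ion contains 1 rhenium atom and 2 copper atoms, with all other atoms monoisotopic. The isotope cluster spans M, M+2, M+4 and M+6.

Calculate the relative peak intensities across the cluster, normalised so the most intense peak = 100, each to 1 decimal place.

Rhenium pattern (n=1): 0.3740 : 0.6260
Copper pattern (n=2): 0.47817225 : 0.4266555 : 0.09517225
Convolve the two distributions (both contribute in 2-u steps):
  M: 0.3740×0.47817225 = 0.178836
  M+2: 0.3740×0.4266555 + 0.6260×0.47817225 = 0.458905
  M+4: 0.3740×0.09517225 + 0.6260×0.4266555 = 0.302681
  M+6: 0.6260×0.09517225 = 0.059578
Scale to base peak (0.458905) = 100: 39.0 : 100.0 : 66.0 : 13.0

39.0 : 100.0 : 66.0 : 13.0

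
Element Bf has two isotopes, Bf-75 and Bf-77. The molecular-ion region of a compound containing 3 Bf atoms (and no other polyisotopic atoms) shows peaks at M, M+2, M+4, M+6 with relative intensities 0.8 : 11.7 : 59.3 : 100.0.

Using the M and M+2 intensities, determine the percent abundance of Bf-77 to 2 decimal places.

If p is the fraction of Bf that is Bf-75, then I(M+2)/I(M) = [C(3,1)·p^2·(1−p)] / p^3 = 3·(1−p)/p = 11.7/0.8 = 14.6250
(1−p)/p = 14.6250/3 = 4.8750  ⇒  p = 1/(1 + 4.8750) = 0.1702
Bf-75: 17.02%, Bf-77: 82.98%.

82.98%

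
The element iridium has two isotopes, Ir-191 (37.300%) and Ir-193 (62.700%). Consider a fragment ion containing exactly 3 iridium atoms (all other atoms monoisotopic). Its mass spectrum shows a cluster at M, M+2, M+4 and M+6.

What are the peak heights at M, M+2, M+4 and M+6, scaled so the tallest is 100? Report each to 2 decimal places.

11.80 : 59.49 : 100.00 : 56.03

Each Ir atom is independently Ir-191 (p = 0.37300) or Ir-193 (q = 0.62700); the cluster is the binomial expansion (p + q)^3.
P(M) = 0.37300^3 = 0.051895
P(M+2) = 3 × 0.37300^2 × 0.62700^1 = 0.261702
P(M+4) = 3 × 0.37300^1 × 0.62700^2 = 0.439911
P(M+6) = 0.62700^3 = 0.246492
The M+4 peak is largest (0.439911); scaling to 100 gives 11.80 : 59.49 : 100.00 : 56.03.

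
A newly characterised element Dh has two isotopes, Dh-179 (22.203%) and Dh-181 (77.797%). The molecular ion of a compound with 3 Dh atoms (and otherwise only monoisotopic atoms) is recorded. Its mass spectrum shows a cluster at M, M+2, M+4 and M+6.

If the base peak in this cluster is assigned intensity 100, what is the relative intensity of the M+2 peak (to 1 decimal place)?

24.4

Term probabilities: M 0.0109, M+2 0.1151, M+4 0.4031, M+6 0.4709. Base peak = M+6.
P(M+6) = C(3,3) × 0.22203^0 × 0.77797^3 = 1 × 1.0000 × 0.47085648 = 0.470856 (base)
P(M+2) = C(3,1) × 0.22203^2 × 0.77797^1 = 3 × 0.04929732 × 0.77797 = 0.115056
Relative intensity = 0.115056 / 0.470856 × 100 = 24.4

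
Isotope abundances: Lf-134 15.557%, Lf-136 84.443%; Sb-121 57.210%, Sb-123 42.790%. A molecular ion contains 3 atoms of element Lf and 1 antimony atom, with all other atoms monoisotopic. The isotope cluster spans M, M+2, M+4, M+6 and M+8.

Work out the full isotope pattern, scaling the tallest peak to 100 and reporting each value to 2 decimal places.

Element Lf pattern (n=3): 0.00376511 : 0.06131075 : 0.33279318 : 0.60213097
Antimony pattern (n=1): 0.5721 : 0.4279
Convolve the two distributions (both contribute in 2-u steps):
  M: 0.00376511×0.5721 = 0.002154
  M+2: 0.00376511×0.4279 + 0.06131075×0.5721 = 0.036687
  M+4: 0.06131075×0.4279 + 0.33279318×0.5721 = 0.216626
  M+6: 0.33279318×0.4279 + 0.60213097×0.5721 = 0.486881
  M+8: 0.60213097×0.4279 = 0.257652
Scale to base peak (0.486881) = 100: 0.44 : 7.54 : 44.49 : 100.00 : 52.92

0.44 : 7.54 : 44.49 : 100.00 : 52.92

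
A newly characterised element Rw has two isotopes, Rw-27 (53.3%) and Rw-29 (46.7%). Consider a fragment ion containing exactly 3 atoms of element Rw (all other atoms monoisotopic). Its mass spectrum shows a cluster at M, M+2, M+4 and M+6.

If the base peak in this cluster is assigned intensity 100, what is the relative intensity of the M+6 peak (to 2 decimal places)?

(0.533 + 0.467)^3 gives M 0.1514, M+2 0.3980, M+4 0.3487, M+6 0.1018; the largest is M+2.
P(M+2) = C(3,1) × 0.533^2 × 0.467^1 = 3 × 0.284089 × 0.4670 = 0.398009 (base)
P(M+6) = C(3,3) × 0.533^0 × 0.467^3 = 1 × 1.0000 × 0.10184756 = 0.101848
Relative intensity = 0.101848 / 0.398009 × 100 = 25.59

25.59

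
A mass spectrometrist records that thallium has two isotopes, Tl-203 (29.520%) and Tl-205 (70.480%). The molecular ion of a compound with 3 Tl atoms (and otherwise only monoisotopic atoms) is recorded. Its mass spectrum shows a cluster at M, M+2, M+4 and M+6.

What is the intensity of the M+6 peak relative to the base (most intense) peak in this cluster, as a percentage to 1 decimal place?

(0.29520 + 0.70480)^3 gives M 0.0257, M+2 0.1843, M+4 0.4399, M+6 0.3501; the largest is M+4.
P(M+4) = C(3,2) × 0.29520^1 × 0.70480^2 = 3 × 0.2952 × 0.49674304 = 0.439916 (base)
P(M+6) = C(3,3) × 0.29520^0 × 0.70480^3 = 1 × 1.0000 × 0.35010449 = 0.350104
Relative intensity = 0.350104 / 0.439916 × 100 = 79.6

79.6%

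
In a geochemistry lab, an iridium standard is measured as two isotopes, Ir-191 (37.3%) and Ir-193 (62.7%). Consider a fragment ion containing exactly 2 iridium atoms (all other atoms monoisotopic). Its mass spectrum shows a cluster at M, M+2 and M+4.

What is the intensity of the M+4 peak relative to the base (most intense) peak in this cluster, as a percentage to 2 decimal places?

(0.373 + 0.627)^2 gives M 0.1391, M+2 0.4677, M+4 0.3931; the largest is M+2.
P(M+2) = C(2,1) × 0.373^1 × 0.627^1 = 2 × 0.3730 × 0.6270 = 0.467742 (base)
P(M+4) = C(2,2) × 0.373^0 × 0.627^2 = 1 × 1.0000 × 0.393129 = 0.393129
Relative intensity = 0.393129 / 0.467742 × 100 = 84.05

84.05%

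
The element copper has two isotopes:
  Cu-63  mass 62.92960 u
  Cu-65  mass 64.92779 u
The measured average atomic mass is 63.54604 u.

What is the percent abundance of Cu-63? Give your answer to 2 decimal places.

69.15%

Writing the weighted mean with unknown fraction x of Cu-63:
62.92960·x + 64.92779·(1 − x) = 63.54604
(62.92960 − 64.92779)·x = 63.54604 − 64.92779
x = -1.38175 / -1.99819 = 0.69150 → 69.15% Cu-63, 30.85% Cu-65.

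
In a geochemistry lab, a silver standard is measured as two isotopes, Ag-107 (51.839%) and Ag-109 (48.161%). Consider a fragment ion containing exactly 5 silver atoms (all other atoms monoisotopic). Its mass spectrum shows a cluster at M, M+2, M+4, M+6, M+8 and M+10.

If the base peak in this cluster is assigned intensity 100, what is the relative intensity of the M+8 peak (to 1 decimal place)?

(0.51839 + 0.48161)^5 gives M 0.0374, M+2 0.1739, M+4 0.3231, M+6 0.3002, M+8 0.1394, M+10 0.0259; the largest is M+4.
P(M+4) = C(5,2) × 0.51839^3 × 0.48161^2 = 10 × 0.13930601 × 0.23194819 = 0.323118 (base)
P(M+8) = C(5,4) × 0.51839^1 × 0.48161^4 = 5 × 0.51839 × 0.05379996 = 0.139447
Relative intensity = 0.139447 / 0.323118 × 100 = 43.2

43.2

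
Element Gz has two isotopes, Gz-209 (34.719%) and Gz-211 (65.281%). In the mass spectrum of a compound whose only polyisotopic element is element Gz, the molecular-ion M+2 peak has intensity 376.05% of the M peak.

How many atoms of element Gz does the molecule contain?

2

The M+2/M ratio from n Gz atoms is n · q/p = n · 0.65281/0.34719.
n = 3.7605 × 0.34719/0.65281 = 2.00 ≈ 2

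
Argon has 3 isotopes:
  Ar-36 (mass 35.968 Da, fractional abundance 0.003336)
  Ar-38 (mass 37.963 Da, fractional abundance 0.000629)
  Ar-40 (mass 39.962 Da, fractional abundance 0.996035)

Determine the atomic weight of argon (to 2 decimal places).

39.95 Da

The abundance-weighted mean is 0.003336 × 35.968 + 0.000629 × 37.963 + 0.996035 × 39.962
= 0.1200 + 0.0239 + 39.8036 = 39.9475 Da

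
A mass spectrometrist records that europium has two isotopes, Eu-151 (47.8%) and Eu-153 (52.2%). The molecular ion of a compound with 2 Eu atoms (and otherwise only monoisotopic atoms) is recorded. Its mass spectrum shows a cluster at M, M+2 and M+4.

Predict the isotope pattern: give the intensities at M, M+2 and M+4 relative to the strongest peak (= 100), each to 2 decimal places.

45.79 : 100.00 : 54.60

Expanding (0.478 + 0.522)^2:
P(M) = 0.478^2 = 0.228484
P(M+2) = 2 × 0.478^1 × 0.522^1 = 0.499032
P(M+4) = 0.522^2 = 0.272484
The M+2 peak is largest (0.499032); scaling to 100 gives 45.79 : 100.00 : 54.60.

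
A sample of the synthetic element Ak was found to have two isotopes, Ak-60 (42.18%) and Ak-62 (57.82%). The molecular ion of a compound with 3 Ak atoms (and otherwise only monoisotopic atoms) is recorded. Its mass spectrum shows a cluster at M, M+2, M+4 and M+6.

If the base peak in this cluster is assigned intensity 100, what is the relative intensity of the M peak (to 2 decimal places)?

Term probabilities: M 0.0750, M+2 0.3086, M+4 0.4230, M+6 0.1933. Base peak = M+4.
P(M+4) = C(3,2) × 0.4218^1 × 0.5782^2 = 3 × 0.4218 × 0.33431524 = 0.423043 (base)
P(M) = C(3,0) × 0.4218^3 × 0.5782^0 = 1 × 0.07504465 × 1.0000 = 0.075045
Relative intensity = 0.075045 / 0.423043 × 100 = 17.74

17.74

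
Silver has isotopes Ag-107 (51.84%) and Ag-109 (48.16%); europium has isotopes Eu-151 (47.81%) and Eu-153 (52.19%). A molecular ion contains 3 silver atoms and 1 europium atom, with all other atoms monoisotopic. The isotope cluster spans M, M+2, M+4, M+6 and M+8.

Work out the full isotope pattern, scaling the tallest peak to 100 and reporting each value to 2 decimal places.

17.76 : 68.87 : 100.00 : 64.43 : 15.54

Silver pattern (n=3): 0.13931407 : 0.38827347 : 0.36071085 : 0.11170161
Europium pattern (n=1): 0.4781 : 0.5219
Convolve the two distributions (both contribute in 2-u steps):
  M: 0.13931407×0.4781 = 0.066606
  M+2: 0.13931407×0.5219 + 0.38827347×0.4781 = 0.258342
  M+4: 0.38827347×0.5219 + 0.36071085×0.4781 = 0.375096
  M+6: 0.36071085×0.5219 + 0.11170161×0.4781 = 0.241660
  M+8: 0.11170161×0.5219 = 0.058297
Scale to base peak (0.375096) = 100: 17.76 : 68.87 : 100.00 : 64.43 : 15.54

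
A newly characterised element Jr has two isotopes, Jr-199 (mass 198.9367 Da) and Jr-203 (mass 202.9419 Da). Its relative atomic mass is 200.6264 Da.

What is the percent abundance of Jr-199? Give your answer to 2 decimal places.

Let x be the fractional abundance of Jr-199; then Jr-203 has abundance 1 − x.
198.9367·x + 202.9419·(1 − x) = 200.6264
(198.9367 − 202.9419)·x = 200.6264 − 202.9419
x = -2.3155 / -4.0052 = 0.57812 → 57.81% Jr-199, 42.19% Jr-203.

57.81%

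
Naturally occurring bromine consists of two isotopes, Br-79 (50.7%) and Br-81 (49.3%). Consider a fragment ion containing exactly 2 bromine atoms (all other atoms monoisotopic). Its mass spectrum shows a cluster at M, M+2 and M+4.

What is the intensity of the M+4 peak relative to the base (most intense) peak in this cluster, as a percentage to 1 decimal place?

48.6%

(0.507 + 0.493)^2 gives M 0.2570, M+2 0.4999, M+4 0.2430; the largest is M+2.
P(M+2) = C(2,1) × 0.507^1 × 0.493^1 = 2 × 0.5070 × 0.4930 = 0.499902 (base)
P(M+4) = C(2,2) × 0.507^0 × 0.493^2 = 1 × 1.0000 × 0.243049 = 0.243049
Relative intensity = 0.243049 / 0.499902 × 100 = 48.6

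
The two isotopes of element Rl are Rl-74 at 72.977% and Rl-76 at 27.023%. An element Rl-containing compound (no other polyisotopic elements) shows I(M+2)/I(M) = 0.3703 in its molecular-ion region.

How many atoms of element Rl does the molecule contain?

1

With n Rl atoms, P(M+2)/P(M) = C(n,1)·p^(n−1)q / p^n = n·q/p = n · 0.27023/0.72977.
n = 0.3703 × 0.72977/0.27023 = 1.00 ≈ 1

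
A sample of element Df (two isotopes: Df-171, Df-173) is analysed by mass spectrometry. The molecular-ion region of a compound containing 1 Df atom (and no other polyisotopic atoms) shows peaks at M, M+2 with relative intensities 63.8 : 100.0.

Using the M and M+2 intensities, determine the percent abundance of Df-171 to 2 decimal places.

38.95%

Write p for the Df-171 fraction. I(M+2)/I(M) = [C(1,1)·p^0·(1−p)] / p^1 = 1·(1−p)/p = 100.0/63.8 = 1.5674
(1−p)/p = 1.5674/1 = 1.5674  ⇒  p = 1/(1 + 1.5674) = 0.3895
Df-171: 38.95%, Df-173: 61.05%.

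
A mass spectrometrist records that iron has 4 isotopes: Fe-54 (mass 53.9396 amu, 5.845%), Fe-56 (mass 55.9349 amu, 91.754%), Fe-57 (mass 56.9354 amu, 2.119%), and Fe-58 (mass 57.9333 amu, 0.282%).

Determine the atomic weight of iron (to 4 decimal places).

Weight each isotope mass by its fractional abundance: 0.05845 × 53.9396 + 0.91754 × 55.9349 + 0.02119 × 56.9354 + 0.00282 × 57.9333
= 3.15277 + 51.32251 + 1.20646 + 0.16337 = 55.84511 amu

55.8451 amu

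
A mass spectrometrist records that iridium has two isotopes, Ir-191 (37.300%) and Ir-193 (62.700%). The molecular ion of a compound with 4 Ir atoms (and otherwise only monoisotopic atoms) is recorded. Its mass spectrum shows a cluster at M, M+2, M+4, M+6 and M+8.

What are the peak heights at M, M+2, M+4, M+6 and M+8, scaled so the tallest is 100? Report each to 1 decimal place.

5.3 : 35.4 : 89.2 : 100.0 : 42.0

The 4 Ir atoms are independent, so intensities follow the terms of (0.37300 + 0.62700)^4.
P(M) = 0.37300^4 = 0.019357
P(M+2) = 4 × 0.37300^3 × 0.62700^1 = 0.130153
P(M+4) = 6 × 0.37300^2 × 0.62700^2 = 0.328174
P(M+6) = 4 × 0.37300^1 × 0.62700^3 = 0.367766
P(M+8) = 0.62700^4 = 0.154550
The M+6 peak is largest (0.367766); scaling to 100 gives 5.3 : 35.4 : 89.2 : 100.0 : 42.0.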